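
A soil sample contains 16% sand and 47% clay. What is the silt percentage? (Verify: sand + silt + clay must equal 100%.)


Step 1: sand + silt + clay = 100%
Step 2: silt = 100 - sand - clay
Step 3: silt = 100 - 16 - 47
Step 4: silt = 37%

37


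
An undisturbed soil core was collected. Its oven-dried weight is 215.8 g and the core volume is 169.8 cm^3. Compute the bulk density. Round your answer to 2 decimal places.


Step 1: Identify the formula: BD = dry mass / volume
Step 2: Substitute values: BD = 215.8 / 169.8
Step 3: BD = 1.27 g/cm^3

1.27


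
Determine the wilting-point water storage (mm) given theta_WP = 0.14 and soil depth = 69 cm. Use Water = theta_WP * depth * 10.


Step 1: Water (mm) = theta_WP * depth * 10
Step 2: Water = 0.14 * 69 * 10
Step 3: Water = 96.6 mm

96.6


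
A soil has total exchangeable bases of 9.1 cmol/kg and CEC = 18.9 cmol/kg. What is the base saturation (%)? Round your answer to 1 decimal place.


Step 1: BS = 100 * (sum of bases) / CEC
Step 2: BS = 100 * 9.1 / 18.9
Step 3: BS = 48.1%

48.1


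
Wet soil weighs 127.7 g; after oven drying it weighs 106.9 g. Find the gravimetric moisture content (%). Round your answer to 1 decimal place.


Step 1: Water mass = wet - dry = 127.7 - 106.9 = 20.8 g
Step 2: w = 100 * water mass / dry mass
Step 3: w = 100 * 20.8 / 106.9 = 19.5%

19.5


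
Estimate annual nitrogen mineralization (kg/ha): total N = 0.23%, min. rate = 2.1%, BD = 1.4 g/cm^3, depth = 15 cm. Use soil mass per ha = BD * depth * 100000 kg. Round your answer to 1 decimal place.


Step 1: Soil mass per ha = BD * depth * 100000 = 1.4 * 15 * 100000 = 2100000 kg
Step 2: Total N pool = soil mass * N%/100 = 2100000 * 0.23/100 = 4830.0 kg/ha
Step 3: N mineralized = N pool * rate%/100 = 4830.0 * 2.1/100 = 101.4 kg/ha/yr

101.4


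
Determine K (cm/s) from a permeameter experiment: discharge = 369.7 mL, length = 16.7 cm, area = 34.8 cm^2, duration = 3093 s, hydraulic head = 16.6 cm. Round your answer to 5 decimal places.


Step 1: K = Q * L / (A * t * h)
Step 2: Numerator = 369.7 * 16.7 = 6173.99
Step 3: Denominator = 34.8 * 3093 * 16.6 = 1786764.24
Step 4: K = 6173.99 / 1786764.24 = 0.00346 cm/s

0.00346


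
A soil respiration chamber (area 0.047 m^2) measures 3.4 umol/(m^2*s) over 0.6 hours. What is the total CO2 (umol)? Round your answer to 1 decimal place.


Step 1: Convert time to seconds: 0.6 hr * 3600 = 2160.0 s
Step 2: Total = flux * area * time_s
Step 3: Total = 3.4 * 0.047 * 2160.0
Step 4: Total = 345.2 umol

345.2


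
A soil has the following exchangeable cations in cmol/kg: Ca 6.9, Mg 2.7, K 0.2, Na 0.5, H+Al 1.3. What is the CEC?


Step 1: CEC = Ca + Mg + K + Na + (H+Al)
Step 2: CEC = 6.9 + 2.7 + 0.2 + 0.5 + 1.3
Step 3: CEC = 11.6 cmol/kg

11.6


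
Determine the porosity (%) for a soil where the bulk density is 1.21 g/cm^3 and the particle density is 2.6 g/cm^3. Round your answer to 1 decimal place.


Step 1: Formula: n = 100 * (1 - BD / PD)
Step 2: n = 100 * (1 - 1.21 / 2.6)
Step 3: n = 100 * (1 - 0.46538)
Step 4: n = 53.5%

53.5


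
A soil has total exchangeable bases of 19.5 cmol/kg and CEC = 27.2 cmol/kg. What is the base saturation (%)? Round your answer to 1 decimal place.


Step 1: BS = 100 * (sum of bases) / CEC
Step 2: BS = 100 * 19.5 / 27.2
Step 3: BS = 71.7%

71.7


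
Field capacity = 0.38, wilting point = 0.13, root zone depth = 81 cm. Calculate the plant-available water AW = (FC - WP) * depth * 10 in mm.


Step 1: Available water = (FC - WP) * depth * 10
Step 2: AW = (0.38 - 0.13) * 81 * 10
Step 3: AW = 0.25 * 81 * 10
Step 4: AW = 202.5 mm

202.5


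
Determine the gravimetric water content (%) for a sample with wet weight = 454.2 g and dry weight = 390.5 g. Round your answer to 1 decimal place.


Step 1: Water mass = wet - dry = 454.2 - 390.5 = 63.7 g
Step 2: w = 100 * water mass / dry mass
Step 3: w = 100 * 63.7 / 390.5 = 16.3%

16.3


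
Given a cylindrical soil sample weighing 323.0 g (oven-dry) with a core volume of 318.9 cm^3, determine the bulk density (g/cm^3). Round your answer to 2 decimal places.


Step 1: Identify the formula: BD = dry mass / volume
Step 2: Substitute values: BD = 323.0 / 318.9
Step 3: BD = 1.01 g/cm^3

1.01


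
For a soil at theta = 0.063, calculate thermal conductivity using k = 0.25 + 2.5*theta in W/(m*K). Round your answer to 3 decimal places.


Step 1: k = 0.25 + 2.5 * theta
Step 2: k = 0.25 + 2.5 * 0.063
Step 3: k = 0.25 + 0.158
Step 4: k = 0.408 W/(m*K)

0.408


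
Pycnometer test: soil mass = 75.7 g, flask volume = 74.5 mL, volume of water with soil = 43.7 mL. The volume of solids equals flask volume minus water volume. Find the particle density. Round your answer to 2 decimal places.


Step 1: Volume of solids = flask volume - water volume with soil
Step 2: V_solids = 74.5 - 43.7 = 30.8 mL
Step 3: Particle density = mass / V_solids = 75.7 / 30.8 = 2.46 g/cm^3

2.46


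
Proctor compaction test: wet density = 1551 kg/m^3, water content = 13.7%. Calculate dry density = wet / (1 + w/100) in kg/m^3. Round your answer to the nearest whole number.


Step 1: Dry density = wet density / (1 + w/100)
Step 2: Dry density = 1551 / (1 + 13.7/100)
Step 3: Dry density = 1551 / 1.137
Step 4: Dry density = 1364 kg/m^3

1364


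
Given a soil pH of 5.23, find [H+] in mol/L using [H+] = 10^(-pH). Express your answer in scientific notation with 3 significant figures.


Step 1: [H+] = 10^(-pH)
Step 2: [H+] = 10^(-5.23)
Step 3: [H+] = 5.89e-06 mol/L

5.89e-06


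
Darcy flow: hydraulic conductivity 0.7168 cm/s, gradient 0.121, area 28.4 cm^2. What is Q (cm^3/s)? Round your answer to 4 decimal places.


Step 1: Apply Darcy's law: Q = K * i * A
Step 2: Q = 0.7168 * 0.121 * 28.4
Step 3: Q = 2.4632 cm^3/s

2.4632


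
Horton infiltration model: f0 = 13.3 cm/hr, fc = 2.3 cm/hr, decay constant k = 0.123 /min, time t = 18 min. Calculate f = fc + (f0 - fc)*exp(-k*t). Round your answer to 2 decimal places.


Step 1: f = fc + (f0 - fc) * exp(-k * t)
Step 2: exp(-0.123 * 18) = 0.109263
Step 3: f = 2.3 + (13.3 - 2.3) * 0.109263
Step 4: f = 2.3 + 11.0 * 0.109263
Step 5: f = 3.5 cm/hr

3.5


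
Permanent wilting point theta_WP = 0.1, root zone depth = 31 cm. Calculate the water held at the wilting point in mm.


Step 1: Water (mm) = theta_WP * depth * 10
Step 2: Water = 0.1 * 31 * 10
Step 3: Water = 31.0 mm

31.0


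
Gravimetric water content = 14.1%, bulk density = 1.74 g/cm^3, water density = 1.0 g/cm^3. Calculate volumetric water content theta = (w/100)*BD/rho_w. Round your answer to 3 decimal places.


Step 1: theta = (w / 100) * BD / rho_w
Step 2: theta = (14.1 / 100) * 1.74 / 1.0
Step 3: theta = 0.141 * 1.74
Step 4: theta = 0.245

0.245


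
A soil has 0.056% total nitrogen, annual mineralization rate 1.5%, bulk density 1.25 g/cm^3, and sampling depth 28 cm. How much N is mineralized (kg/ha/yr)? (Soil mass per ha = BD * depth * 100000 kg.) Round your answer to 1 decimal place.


Step 1: Soil mass per ha = BD * depth * 100000 = 1.25 * 28 * 100000 = 3500000 kg
Step 2: Total N pool = soil mass * N%/100 = 3500000 * 0.056/100 = 1960.0 kg/ha
Step 3: N mineralized = N pool * rate%/100 = 1960.0 * 1.5/100 = 29.4 kg/ha/yr

29.4


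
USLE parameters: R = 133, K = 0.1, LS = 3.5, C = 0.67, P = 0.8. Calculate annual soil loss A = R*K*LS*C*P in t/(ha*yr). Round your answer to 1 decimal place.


Step 1: A = R * K * LS * C * P
Step 2: R * K = 133 * 0.1 = 13.3
Step 3: (R*K) * LS = 13.3 * 3.5 = 46.55
Step 4: * C * P = 46.55 * 0.67 * 0.8 = 25.0
Step 5: A = 25.0 t/(ha*yr)

25.0


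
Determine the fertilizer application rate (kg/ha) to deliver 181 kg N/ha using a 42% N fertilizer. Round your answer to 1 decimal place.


Step 1: Fertilizer rate = target N / (N content / 100)
Step 2: Rate = 181 / (42 / 100)
Step 3: Rate = 181 / 0.42
Step 4: Rate = 431.0 kg/ha

431.0


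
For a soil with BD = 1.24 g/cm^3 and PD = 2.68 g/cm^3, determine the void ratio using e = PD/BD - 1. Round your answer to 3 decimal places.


Step 1: e = PD / BD - 1
Step 2: e = 2.68 / 1.24 - 1
Step 3: e = 2.16129 - 1
Step 4: e = 1.161

1.161


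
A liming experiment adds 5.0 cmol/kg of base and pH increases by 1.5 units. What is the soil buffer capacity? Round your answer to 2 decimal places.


Step 1: BC = change in base / change in pH
Step 2: BC = 5.0 / 1.5
Step 3: BC = 3.33 cmol/(kg*pH unit)

3.33


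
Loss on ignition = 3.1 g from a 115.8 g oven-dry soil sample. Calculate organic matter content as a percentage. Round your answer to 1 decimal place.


Step 1: OM% = 100 * LOI / sample mass
Step 2: OM = 100 * 3.1 / 115.8
Step 3: OM = 2.7%

2.7


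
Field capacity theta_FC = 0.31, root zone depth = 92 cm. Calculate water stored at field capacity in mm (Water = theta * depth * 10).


Step 1: Water (mm) = theta_FC * depth (cm) * 10
Step 2: Water = 0.31 * 92 * 10
Step 3: Water = 285.2 mm

285.2


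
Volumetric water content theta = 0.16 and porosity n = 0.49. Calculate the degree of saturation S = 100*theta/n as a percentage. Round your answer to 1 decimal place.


Step 1: S = 100 * theta_v / n
Step 2: S = 100 * 0.16 / 0.49
Step 3: S = 32.7%

32.7


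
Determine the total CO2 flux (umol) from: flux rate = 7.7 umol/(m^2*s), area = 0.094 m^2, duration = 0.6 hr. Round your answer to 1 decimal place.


Step 1: Convert time to seconds: 0.6 hr * 3600 = 2160.0 s
Step 2: Total = flux * area * time_s
Step 3: Total = 7.7 * 0.094 * 2160.0
Step 4: Total = 1563.4 umol

1563.4


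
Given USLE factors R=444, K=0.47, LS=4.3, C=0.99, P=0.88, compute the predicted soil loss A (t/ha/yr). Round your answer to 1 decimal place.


Step 1: A = R * K * LS * C * P
Step 2: R * K = 444 * 0.47 = 208.68
Step 3: (R*K) * LS = 208.68 * 4.3 = 897.324
Step 4: * C * P = 897.324 * 0.99 * 0.88 = 781.7
Step 5: A = 781.7 t/(ha*yr)

781.7


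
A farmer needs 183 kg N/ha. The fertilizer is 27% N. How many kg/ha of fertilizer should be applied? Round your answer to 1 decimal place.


Step 1: Fertilizer rate = target N / (N content / 100)
Step 2: Rate = 183 / (27 / 100)
Step 3: Rate = 183 / 0.27
Step 4: Rate = 677.8 kg/ha

677.8


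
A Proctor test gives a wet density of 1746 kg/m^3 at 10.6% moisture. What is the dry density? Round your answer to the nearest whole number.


Step 1: Dry density = wet density / (1 + w/100)
Step 2: Dry density = 1746 / (1 + 10.6/100)
Step 3: Dry density = 1746 / 1.106
Step 4: Dry density = 1579 kg/m^3

1579


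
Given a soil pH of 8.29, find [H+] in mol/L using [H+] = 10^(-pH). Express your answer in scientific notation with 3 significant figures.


Step 1: [H+] = 10^(-pH)
Step 2: [H+] = 10^(-8.29)
Step 3: [H+] = 5.13e-09 mol/L

5.13e-09


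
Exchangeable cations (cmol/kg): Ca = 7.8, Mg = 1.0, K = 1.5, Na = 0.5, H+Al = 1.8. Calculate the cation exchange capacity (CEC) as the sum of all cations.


Step 1: CEC = Ca + Mg + K + Na + (H+Al)
Step 2: CEC = 7.8 + 1.0 + 1.5 + 0.5 + 1.8
Step 3: CEC = 12.6 cmol/kg

12.6


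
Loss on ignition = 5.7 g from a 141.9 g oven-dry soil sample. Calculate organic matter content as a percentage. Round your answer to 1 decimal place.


Step 1: OM% = 100 * LOI / sample mass
Step 2: OM = 100 * 5.7 / 141.9
Step 3: OM = 4.0%

4.0


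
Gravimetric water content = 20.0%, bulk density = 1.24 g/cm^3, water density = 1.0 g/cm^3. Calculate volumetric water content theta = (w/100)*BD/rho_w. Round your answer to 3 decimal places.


Step 1: theta = (w / 100) * BD / rho_w
Step 2: theta = (20.0 / 100) * 1.24 / 1.0
Step 3: theta = 0.2 * 1.24
Step 4: theta = 0.248

0.248


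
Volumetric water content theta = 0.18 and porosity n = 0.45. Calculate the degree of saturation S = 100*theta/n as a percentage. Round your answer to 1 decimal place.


Step 1: S = 100 * theta_v / n
Step 2: S = 100 * 0.18 / 0.45
Step 3: S = 40.0%

40.0


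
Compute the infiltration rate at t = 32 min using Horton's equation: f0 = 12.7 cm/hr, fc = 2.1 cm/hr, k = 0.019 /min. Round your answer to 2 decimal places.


Step 1: f = fc + (f0 - fc) * exp(-k * t)
Step 2: exp(-0.019 * 32) = 0.544439
Step 3: f = 2.1 + (12.7 - 2.1) * 0.544439
Step 4: f = 2.1 + 10.6 * 0.544439
Step 5: f = 7.87 cm/hr

7.87


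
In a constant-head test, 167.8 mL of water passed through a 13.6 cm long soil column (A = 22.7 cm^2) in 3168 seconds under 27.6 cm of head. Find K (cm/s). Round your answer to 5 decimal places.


Step 1: K = Q * L / (A * t * h)
Step 2: Numerator = 167.8 * 13.6 = 2282.08
Step 3: Denominator = 22.7 * 3168 * 27.6 = 1984815.36
Step 4: K = 2282.08 / 1984815.36 = 0.00115 cm/s

0.00115


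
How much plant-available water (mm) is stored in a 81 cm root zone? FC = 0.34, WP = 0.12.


Step 1: Available water = (FC - WP) * depth * 10
Step 2: AW = (0.34 - 0.12) * 81 * 10
Step 3: AW = 0.22 * 81 * 10
Step 4: AW = 178.2 mm

178.2


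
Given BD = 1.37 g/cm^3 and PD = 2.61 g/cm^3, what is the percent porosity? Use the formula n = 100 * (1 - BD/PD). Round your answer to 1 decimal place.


Step 1: Formula: n = 100 * (1 - BD / PD)
Step 2: n = 100 * (1 - 1.37 / 2.61)
Step 3: n = 100 * (1 - 0.5249)
Step 4: n = 47.5%

47.5


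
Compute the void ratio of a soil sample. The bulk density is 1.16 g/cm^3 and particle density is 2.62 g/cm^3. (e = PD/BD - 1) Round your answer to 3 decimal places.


Step 1: e = PD / BD - 1
Step 2: e = 2.62 / 1.16 - 1
Step 3: e = 2.25862 - 1
Step 4: e = 1.259

1.259


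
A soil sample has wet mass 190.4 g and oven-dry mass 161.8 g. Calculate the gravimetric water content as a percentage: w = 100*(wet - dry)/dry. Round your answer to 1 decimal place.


Step 1: Water mass = wet - dry = 190.4 - 161.8 = 28.6 g
Step 2: w = 100 * water mass / dry mass
Step 3: w = 100 * 28.6 / 161.8 = 17.7%

17.7


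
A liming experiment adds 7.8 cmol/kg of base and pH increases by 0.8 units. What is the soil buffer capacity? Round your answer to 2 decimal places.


Step 1: BC = change in base / change in pH
Step 2: BC = 7.8 / 0.8
Step 3: BC = 9.75 cmol/(kg*pH unit)

9.75


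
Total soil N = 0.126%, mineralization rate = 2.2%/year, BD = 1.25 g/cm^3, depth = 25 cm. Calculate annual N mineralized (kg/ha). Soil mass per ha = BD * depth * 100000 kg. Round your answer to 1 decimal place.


Step 1: Soil mass per ha = BD * depth * 100000 = 1.25 * 25 * 100000 = 3125000 kg
Step 2: Total N pool = soil mass * N%/100 = 3125000 * 0.126/100 = 3937.5 kg/ha
Step 3: N mineralized = N pool * rate%/100 = 3937.5 * 2.2/100 = 86.6 kg/ha/yr

86.6


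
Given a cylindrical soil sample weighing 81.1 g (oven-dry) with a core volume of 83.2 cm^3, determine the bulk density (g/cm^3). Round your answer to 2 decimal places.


Step 1: Identify the formula: BD = dry mass / volume
Step 2: Substitute values: BD = 81.1 / 83.2
Step 3: BD = 0.97 g/cm^3

0.97


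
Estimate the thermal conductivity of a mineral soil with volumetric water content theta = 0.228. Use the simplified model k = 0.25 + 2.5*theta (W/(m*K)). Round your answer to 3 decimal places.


Step 1: k = 0.25 + 2.5 * theta
Step 2: k = 0.25 + 2.5 * 0.228
Step 3: k = 0.25 + 0.57
Step 4: k = 0.82 W/(m*K)

0.82


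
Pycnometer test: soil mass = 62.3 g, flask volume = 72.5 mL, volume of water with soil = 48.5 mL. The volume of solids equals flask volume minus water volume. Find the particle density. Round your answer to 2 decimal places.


Step 1: Volume of solids = flask volume - water volume with soil
Step 2: V_solids = 72.5 - 48.5 = 24.0 mL
Step 3: Particle density = mass / V_solids = 62.3 / 24.0 = 2.6 g/cm^3

2.6


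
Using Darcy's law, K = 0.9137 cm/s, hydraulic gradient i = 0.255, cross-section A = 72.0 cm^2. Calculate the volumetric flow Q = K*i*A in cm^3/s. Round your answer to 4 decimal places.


Step 1: Apply Darcy's law: Q = K * i * A
Step 2: Q = 0.9137 * 0.255 * 72.0
Step 3: Q = 16.7755 cm^3/s

16.7755


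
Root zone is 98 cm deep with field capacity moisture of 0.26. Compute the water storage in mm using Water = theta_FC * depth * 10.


Step 1: Water (mm) = theta_FC * depth (cm) * 10
Step 2: Water = 0.26 * 98 * 10
Step 3: Water = 254.8 mm

254.8


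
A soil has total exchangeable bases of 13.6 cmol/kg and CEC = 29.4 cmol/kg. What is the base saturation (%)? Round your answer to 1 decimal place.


Step 1: BS = 100 * (sum of bases) / CEC
Step 2: BS = 100 * 13.6 / 29.4
Step 3: BS = 46.3%

46.3


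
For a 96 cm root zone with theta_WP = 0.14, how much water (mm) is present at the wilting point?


Step 1: Water (mm) = theta_WP * depth * 10
Step 2: Water = 0.14 * 96 * 10
Step 3: Water = 134.4 mm

134.4


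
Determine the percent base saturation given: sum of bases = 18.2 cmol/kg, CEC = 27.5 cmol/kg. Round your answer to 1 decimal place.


Step 1: BS = 100 * (sum of bases) / CEC
Step 2: BS = 100 * 18.2 / 27.5
Step 3: BS = 66.2%

66.2


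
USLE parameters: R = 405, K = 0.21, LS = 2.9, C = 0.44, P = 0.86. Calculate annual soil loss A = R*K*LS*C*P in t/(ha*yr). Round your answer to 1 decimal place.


Step 1: A = R * K * LS * C * P
Step 2: R * K = 405 * 0.21 = 85.05
Step 3: (R*K) * LS = 85.05 * 2.9 = 246.645
Step 4: * C * P = 246.645 * 0.44 * 0.86 = 93.3
Step 5: A = 93.3 t/(ha*yr)

93.3


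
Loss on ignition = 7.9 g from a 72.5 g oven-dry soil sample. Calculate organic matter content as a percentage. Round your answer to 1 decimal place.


Step 1: OM% = 100 * LOI / sample mass
Step 2: OM = 100 * 7.9 / 72.5
Step 3: OM = 10.9%

10.9


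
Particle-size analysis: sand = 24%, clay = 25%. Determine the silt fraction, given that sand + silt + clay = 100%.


Step 1: sand + silt + clay = 100%
Step 2: silt = 100 - sand - clay
Step 3: silt = 100 - 24 - 25
Step 4: silt = 51%

51


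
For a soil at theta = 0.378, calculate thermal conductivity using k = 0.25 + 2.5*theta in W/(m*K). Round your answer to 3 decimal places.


Step 1: k = 0.25 + 2.5 * theta
Step 2: k = 0.25 + 2.5 * 0.378
Step 3: k = 0.25 + 0.945
Step 4: k = 1.195 W/(m*K)

1.195


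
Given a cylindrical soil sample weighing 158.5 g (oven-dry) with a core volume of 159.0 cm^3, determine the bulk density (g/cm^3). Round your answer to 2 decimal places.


Step 1: Identify the formula: BD = dry mass / volume
Step 2: Substitute values: BD = 158.5 / 159.0
Step 3: BD = 1.0 g/cm^3

1.0


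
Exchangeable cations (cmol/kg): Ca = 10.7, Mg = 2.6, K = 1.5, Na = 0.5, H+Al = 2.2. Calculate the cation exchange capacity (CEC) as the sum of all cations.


Step 1: CEC = Ca + Mg + K + Na + (H+Al)
Step 2: CEC = 10.7 + 2.6 + 1.5 + 0.5 + 2.2
Step 3: CEC = 17.5 cmol/kg

17.5


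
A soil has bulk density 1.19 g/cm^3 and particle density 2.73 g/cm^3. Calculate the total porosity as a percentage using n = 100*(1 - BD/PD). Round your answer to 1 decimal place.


Step 1: Formula: n = 100 * (1 - BD / PD)
Step 2: n = 100 * (1 - 1.19 / 2.73)
Step 3: n = 100 * (1 - 0.4359)
Step 4: n = 56.4%

56.4


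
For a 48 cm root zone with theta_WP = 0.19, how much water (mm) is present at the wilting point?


Step 1: Water (mm) = theta_WP * depth * 10
Step 2: Water = 0.19 * 48 * 10
Step 3: Water = 91.2 mm

91.2


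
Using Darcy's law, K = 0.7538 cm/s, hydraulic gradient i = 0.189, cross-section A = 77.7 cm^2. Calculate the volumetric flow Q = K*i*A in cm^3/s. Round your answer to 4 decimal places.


Step 1: Apply Darcy's law: Q = K * i * A
Step 2: Q = 0.7538 * 0.189 * 77.7
Step 3: Q = 11.0698 cm^3/s

11.0698


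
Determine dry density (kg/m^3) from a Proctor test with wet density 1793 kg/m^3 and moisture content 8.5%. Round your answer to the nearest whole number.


Step 1: Dry density = wet density / (1 + w/100)
Step 2: Dry density = 1793 / (1 + 8.5/100)
Step 3: Dry density = 1793 / 1.085
Step 4: Dry density = 1653 kg/m^3

1653


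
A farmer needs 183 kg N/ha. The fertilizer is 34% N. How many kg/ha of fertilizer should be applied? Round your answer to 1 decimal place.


Step 1: Fertilizer rate = target N / (N content / 100)
Step 2: Rate = 183 / (34 / 100)
Step 3: Rate = 183 / 0.34
Step 4: Rate = 538.2 kg/ha

538.2


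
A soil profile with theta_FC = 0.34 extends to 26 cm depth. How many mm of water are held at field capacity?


Step 1: Water (mm) = theta_FC * depth (cm) * 10
Step 2: Water = 0.34 * 26 * 10
Step 3: Water = 88.4 mm

88.4


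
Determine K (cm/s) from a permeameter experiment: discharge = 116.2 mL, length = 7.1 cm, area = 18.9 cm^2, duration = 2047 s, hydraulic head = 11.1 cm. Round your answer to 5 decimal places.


Step 1: K = Q * L / (A * t * h)
Step 2: Numerator = 116.2 * 7.1 = 825.02
Step 3: Denominator = 18.9 * 2047 * 11.1 = 429440.13
Step 4: K = 825.02 / 429440.13 = 0.00192 cm/s

0.00192


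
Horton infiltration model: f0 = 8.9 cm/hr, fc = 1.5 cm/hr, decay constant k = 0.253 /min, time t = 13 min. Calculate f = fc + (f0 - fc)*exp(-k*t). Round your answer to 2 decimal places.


Step 1: f = fc + (f0 - fc) * exp(-k * t)
Step 2: exp(-0.253 * 13) = 0.037291
Step 3: f = 1.5 + (8.9 - 1.5) * 0.037291
Step 4: f = 1.5 + 7.4 * 0.037291
Step 5: f = 1.78 cm/hr

1.78


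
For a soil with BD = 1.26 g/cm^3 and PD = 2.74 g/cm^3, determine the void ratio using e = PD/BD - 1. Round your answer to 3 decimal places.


Step 1: e = PD / BD - 1
Step 2: e = 2.74 / 1.26 - 1
Step 3: e = 2.1746 - 1
Step 4: e = 1.175

1.175


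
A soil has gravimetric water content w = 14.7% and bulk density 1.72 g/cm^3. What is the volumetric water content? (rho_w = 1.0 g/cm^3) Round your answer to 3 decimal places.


Step 1: theta = (w / 100) * BD / rho_w
Step 2: theta = (14.7 / 100) * 1.72 / 1.0
Step 3: theta = 0.147 * 1.72
Step 4: theta = 0.253

0.253


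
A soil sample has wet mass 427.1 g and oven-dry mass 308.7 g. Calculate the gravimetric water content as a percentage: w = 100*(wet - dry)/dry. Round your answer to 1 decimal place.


Step 1: Water mass = wet - dry = 427.1 - 308.7 = 118.4 g
Step 2: w = 100 * water mass / dry mass
Step 3: w = 100 * 118.4 / 308.7 = 38.4%

38.4


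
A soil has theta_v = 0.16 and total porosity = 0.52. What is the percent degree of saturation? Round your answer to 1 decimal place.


Step 1: S = 100 * theta_v / n
Step 2: S = 100 * 0.16 / 0.52
Step 3: S = 30.8%

30.8


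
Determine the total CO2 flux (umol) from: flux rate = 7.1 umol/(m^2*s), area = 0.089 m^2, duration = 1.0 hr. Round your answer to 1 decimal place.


Step 1: Convert time to seconds: 1.0 hr * 3600 = 3600.0 s
Step 2: Total = flux * area * time_s
Step 3: Total = 7.1 * 0.089 * 3600.0
Step 4: Total = 2274.8 umol

2274.8


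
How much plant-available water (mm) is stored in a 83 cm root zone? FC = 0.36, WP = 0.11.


Step 1: Available water = (FC - WP) * depth * 10
Step 2: AW = (0.36 - 0.11) * 83 * 10
Step 3: AW = 0.25 * 83 * 10
Step 4: AW = 207.5 mm

207.5


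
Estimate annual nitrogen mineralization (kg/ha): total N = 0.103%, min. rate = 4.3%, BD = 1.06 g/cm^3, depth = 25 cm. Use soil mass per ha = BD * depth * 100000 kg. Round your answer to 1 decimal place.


Step 1: Soil mass per ha = BD * depth * 100000 = 1.06 * 25 * 100000 = 2650000 kg
Step 2: Total N pool = soil mass * N%/100 = 2650000 * 0.103/100 = 2729.5 kg/ha
Step 3: N mineralized = N pool * rate%/100 = 2729.5 * 4.3/100 = 117.4 kg/ha/yr

117.4


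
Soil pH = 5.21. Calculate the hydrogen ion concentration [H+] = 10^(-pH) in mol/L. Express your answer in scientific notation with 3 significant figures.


Step 1: [H+] = 10^(-pH)
Step 2: [H+] = 10^(-5.21)
Step 3: [H+] = 6.17e-06 mol/L

6.17e-06


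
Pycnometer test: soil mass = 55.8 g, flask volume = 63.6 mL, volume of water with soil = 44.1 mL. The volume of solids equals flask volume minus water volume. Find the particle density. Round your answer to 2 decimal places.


Step 1: Volume of solids = flask volume - water volume with soil
Step 2: V_solids = 63.6 - 44.1 = 19.5 mL
Step 3: Particle density = mass / V_solids = 55.8 / 19.5 = 2.86 g/cm^3

2.86


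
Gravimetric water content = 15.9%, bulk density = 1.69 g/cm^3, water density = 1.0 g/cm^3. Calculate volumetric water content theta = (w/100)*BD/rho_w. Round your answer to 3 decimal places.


Step 1: theta = (w / 100) * BD / rho_w
Step 2: theta = (15.9 / 100) * 1.69 / 1.0
Step 3: theta = 0.159 * 1.69
Step 4: theta = 0.269

0.269


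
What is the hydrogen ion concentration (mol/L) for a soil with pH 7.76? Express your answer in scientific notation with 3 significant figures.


Step 1: [H+] = 10^(-pH)
Step 2: [H+] = 10^(-7.76)
Step 3: [H+] = 1.74e-08 mol/L

1.74e-08


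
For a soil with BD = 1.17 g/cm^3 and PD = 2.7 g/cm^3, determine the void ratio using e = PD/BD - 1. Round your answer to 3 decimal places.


Step 1: e = PD / BD - 1
Step 2: e = 2.7 / 1.17 - 1
Step 3: e = 2.30769 - 1
Step 4: e = 1.308

1.308


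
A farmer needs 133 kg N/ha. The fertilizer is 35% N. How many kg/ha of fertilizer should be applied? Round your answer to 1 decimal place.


Step 1: Fertilizer rate = target N / (N content / 100)
Step 2: Rate = 133 / (35 / 100)
Step 3: Rate = 133 / 0.35
Step 4: Rate = 380.0 kg/ha

380.0


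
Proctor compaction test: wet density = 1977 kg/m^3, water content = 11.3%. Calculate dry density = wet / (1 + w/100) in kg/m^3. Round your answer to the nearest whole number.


Step 1: Dry density = wet density / (1 + w/100)
Step 2: Dry density = 1977 / (1 + 11.3/100)
Step 3: Dry density = 1977 / 1.113
Step 4: Dry density = 1776 kg/m^3

1776


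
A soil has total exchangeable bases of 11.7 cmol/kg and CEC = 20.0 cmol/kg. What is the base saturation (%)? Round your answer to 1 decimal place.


Step 1: BS = 100 * (sum of bases) / CEC
Step 2: BS = 100 * 11.7 / 20.0
Step 3: BS = 58.5%

58.5


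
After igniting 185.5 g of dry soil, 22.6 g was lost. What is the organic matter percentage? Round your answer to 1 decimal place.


Step 1: OM% = 100 * LOI / sample mass
Step 2: OM = 100 * 22.6 / 185.5
Step 3: OM = 12.2%

12.2


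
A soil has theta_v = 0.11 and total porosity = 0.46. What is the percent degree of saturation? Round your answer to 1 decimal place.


Step 1: S = 100 * theta_v / n
Step 2: S = 100 * 0.11 / 0.46
Step 3: S = 23.9%

23.9


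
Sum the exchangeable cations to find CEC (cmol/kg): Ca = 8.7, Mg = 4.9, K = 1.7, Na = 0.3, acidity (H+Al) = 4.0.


Step 1: CEC = Ca + Mg + K + Na + (H+Al)
Step 2: CEC = 8.7 + 4.9 + 1.7 + 0.3 + 4.0
Step 3: CEC = 19.6 cmol/kg

19.6


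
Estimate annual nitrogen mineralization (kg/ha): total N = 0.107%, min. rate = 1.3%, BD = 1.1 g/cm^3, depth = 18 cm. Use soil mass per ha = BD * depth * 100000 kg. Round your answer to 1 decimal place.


Step 1: Soil mass per ha = BD * depth * 100000 = 1.1 * 18 * 100000 = 1980000 kg
Step 2: Total N pool = soil mass * N%/100 = 1980000 * 0.107/100 = 2118.6 kg/ha
Step 3: N mineralized = N pool * rate%/100 = 2118.6 * 1.3/100 = 27.5 kg/ha/yr

27.5


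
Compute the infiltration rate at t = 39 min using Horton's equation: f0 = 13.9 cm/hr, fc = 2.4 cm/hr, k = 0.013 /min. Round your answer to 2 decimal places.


Step 1: f = fc + (f0 - fc) * exp(-k * t)
Step 2: exp(-0.013 * 39) = 0.6023
Step 3: f = 2.4 + (13.9 - 2.4) * 0.6023
Step 4: f = 2.4 + 11.5 * 0.6023
Step 5: f = 9.33 cm/hr

9.33


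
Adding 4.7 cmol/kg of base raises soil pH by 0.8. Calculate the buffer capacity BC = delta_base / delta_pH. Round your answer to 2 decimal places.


Step 1: BC = change in base / change in pH
Step 2: BC = 4.7 / 0.8
Step 3: BC = 5.88 cmol/(kg*pH unit)

5.88


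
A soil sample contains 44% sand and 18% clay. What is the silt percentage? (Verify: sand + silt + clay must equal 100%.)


Step 1: sand + silt + clay = 100%
Step 2: silt = 100 - sand - clay
Step 3: silt = 100 - 44 - 18
Step 4: silt = 38%

38


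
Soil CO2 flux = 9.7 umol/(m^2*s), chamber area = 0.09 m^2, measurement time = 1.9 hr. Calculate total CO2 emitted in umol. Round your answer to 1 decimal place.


Step 1: Convert time to seconds: 1.9 hr * 3600 = 6840.0 s
Step 2: Total = flux * area * time_s
Step 3: Total = 9.7 * 0.09 * 6840.0
Step 4: Total = 5971.3 umol

5971.3


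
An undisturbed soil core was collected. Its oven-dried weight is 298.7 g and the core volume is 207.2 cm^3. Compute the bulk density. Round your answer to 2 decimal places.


Step 1: Identify the formula: BD = dry mass / volume
Step 2: Substitute values: BD = 298.7 / 207.2
Step 3: BD = 1.44 g/cm^3

1.44


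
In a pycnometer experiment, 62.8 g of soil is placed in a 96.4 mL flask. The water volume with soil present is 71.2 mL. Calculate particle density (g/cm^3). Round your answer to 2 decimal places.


Step 1: Volume of solids = flask volume - water volume with soil
Step 2: V_solids = 96.4 - 71.2 = 25.2 mL
Step 3: Particle density = mass / V_solids = 62.8 / 25.2 = 2.49 g/cm^3

2.49


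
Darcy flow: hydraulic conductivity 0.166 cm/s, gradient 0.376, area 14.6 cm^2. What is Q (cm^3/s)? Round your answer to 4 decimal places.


Step 1: Apply Darcy's law: Q = K * i * A
Step 2: Q = 0.166 * 0.376 * 14.6
Step 3: Q = 0.9113 cm^3/s

0.9113


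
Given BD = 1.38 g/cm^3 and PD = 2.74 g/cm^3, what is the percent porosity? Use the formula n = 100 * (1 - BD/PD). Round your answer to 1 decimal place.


Step 1: Formula: n = 100 * (1 - BD / PD)
Step 2: n = 100 * (1 - 1.38 / 2.74)
Step 3: n = 100 * (1 - 0.50365)
Step 4: n = 49.6%

49.6


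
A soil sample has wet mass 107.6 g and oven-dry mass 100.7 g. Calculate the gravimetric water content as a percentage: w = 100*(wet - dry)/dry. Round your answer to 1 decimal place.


Step 1: Water mass = wet - dry = 107.6 - 100.7 = 6.9 g
Step 2: w = 100 * water mass / dry mass
Step 3: w = 100 * 6.9 / 100.7 = 6.9%

6.9


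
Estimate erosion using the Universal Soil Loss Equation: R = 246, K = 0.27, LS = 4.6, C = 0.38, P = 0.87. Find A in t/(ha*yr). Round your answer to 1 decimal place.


Step 1: A = R * K * LS * C * P
Step 2: R * K = 246 * 0.27 = 66.42
Step 3: (R*K) * LS = 66.42 * 4.6 = 305.532
Step 4: * C * P = 305.532 * 0.38 * 0.87 = 101.0
Step 5: A = 101.0 t/(ha*yr)

101.0


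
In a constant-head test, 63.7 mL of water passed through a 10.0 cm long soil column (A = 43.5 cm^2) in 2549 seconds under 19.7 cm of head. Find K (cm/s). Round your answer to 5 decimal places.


Step 1: K = Q * L / (A * t * h)
Step 2: Numerator = 63.7 * 10.0 = 637.0
Step 3: Denominator = 43.5 * 2549 * 19.7 = 2184365.55
Step 4: K = 637.0 / 2184365.55 = 0.00029 cm/s

0.00029


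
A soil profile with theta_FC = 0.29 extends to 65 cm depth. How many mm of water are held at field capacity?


Step 1: Water (mm) = theta_FC * depth (cm) * 10
Step 2: Water = 0.29 * 65 * 10
Step 3: Water = 188.5 mm

188.5


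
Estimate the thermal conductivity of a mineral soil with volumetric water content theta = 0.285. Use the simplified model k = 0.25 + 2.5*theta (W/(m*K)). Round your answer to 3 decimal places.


Step 1: k = 0.25 + 2.5 * theta
Step 2: k = 0.25 + 2.5 * 0.285
Step 3: k = 0.25 + 0.713
Step 4: k = 0.963 W/(m*K)

0.963


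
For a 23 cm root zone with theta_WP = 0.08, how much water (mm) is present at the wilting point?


Step 1: Water (mm) = theta_WP * depth * 10
Step 2: Water = 0.08 * 23 * 10
Step 3: Water = 18.4 mm

18.4


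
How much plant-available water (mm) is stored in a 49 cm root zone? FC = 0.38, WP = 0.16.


Step 1: Available water = (FC - WP) * depth * 10
Step 2: AW = (0.38 - 0.16) * 49 * 10
Step 3: AW = 0.22 * 49 * 10
Step 4: AW = 107.8 mm

107.8


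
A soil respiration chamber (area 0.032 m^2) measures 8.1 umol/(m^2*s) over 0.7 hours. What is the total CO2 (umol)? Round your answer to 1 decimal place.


Step 1: Convert time to seconds: 0.7 hr * 3600 = 2520.0 s
Step 2: Total = flux * area * time_s
Step 3: Total = 8.1 * 0.032 * 2520.0
Step 4: Total = 653.2 umol

653.2


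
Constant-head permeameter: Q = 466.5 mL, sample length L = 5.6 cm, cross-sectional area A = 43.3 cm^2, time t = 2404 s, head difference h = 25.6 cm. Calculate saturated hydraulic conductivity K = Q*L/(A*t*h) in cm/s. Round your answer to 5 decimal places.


Step 1: K = Q * L / (A * t * h)
Step 2: Numerator = 466.5 * 5.6 = 2612.4
Step 3: Denominator = 43.3 * 2404 * 25.6 = 2664785.92
Step 4: K = 2612.4 / 2664785.92 = 0.00098 cm/s

0.00098


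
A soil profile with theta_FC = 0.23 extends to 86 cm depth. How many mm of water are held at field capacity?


Step 1: Water (mm) = theta_FC * depth (cm) * 10
Step 2: Water = 0.23 * 86 * 10
Step 3: Water = 197.8 mm

197.8


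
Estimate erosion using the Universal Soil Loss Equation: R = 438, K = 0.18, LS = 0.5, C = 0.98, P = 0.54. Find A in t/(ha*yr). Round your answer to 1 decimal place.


Step 1: A = R * K * LS * C * P
Step 2: R * K = 438 * 0.18 = 78.84
Step 3: (R*K) * LS = 78.84 * 0.5 = 39.42
Step 4: * C * P = 39.42 * 0.98 * 0.54 = 20.9
Step 5: A = 20.9 t/(ha*yr)

20.9


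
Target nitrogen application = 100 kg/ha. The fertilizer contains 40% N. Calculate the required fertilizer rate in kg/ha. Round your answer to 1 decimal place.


Step 1: Fertilizer rate = target N / (N content / 100)
Step 2: Rate = 100 / (40 / 100)
Step 3: Rate = 100 / 0.4
Step 4: Rate = 250.0 kg/ha

250.0


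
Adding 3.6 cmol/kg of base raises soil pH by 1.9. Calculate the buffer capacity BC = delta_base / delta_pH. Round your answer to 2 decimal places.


Step 1: BC = change in base / change in pH
Step 2: BC = 3.6 / 1.9
Step 3: BC = 1.89 cmol/(kg*pH unit)

1.89


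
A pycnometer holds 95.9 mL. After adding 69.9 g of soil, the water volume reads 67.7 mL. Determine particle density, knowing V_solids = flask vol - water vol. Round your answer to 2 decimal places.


Step 1: Volume of solids = flask volume - water volume with soil
Step 2: V_solids = 95.9 - 67.7 = 28.2 mL
Step 3: Particle density = mass / V_solids = 69.9 / 28.2 = 2.48 g/cm^3

2.48


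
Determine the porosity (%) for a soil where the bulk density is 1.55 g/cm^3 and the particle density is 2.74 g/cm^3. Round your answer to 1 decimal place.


Step 1: Formula: n = 100 * (1 - BD / PD)
Step 2: n = 100 * (1 - 1.55 / 2.74)
Step 3: n = 100 * (1 - 0.56569)
Step 4: n = 43.4%

43.4


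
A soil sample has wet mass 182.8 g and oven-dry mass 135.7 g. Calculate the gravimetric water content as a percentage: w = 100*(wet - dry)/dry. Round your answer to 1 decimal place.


Step 1: Water mass = wet - dry = 182.8 - 135.7 = 47.1 g
Step 2: w = 100 * water mass / dry mass
Step 3: w = 100 * 47.1 / 135.7 = 34.7%

34.7


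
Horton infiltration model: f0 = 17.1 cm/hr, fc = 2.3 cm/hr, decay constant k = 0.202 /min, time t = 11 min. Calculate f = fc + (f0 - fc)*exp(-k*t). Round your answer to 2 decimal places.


Step 1: f = fc + (f0 - fc) * exp(-k * t)
Step 2: exp(-0.202 * 11) = 0.108392
Step 3: f = 2.3 + (17.1 - 2.3) * 0.108392
Step 4: f = 2.3 + 14.8 * 0.108392
Step 5: f = 3.9 cm/hr

3.9


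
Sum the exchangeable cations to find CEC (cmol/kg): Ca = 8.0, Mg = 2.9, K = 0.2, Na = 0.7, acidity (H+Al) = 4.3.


Step 1: CEC = Ca + Mg + K + Na + (H+Al)
Step 2: CEC = 8.0 + 2.9 + 0.2 + 0.7 + 4.3
Step 3: CEC = 16.1 cmol/kg

16.1


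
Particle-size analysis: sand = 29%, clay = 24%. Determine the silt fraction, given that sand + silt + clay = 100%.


Step 1: sand + silt + clay = 100%
Step 2: silt = 100 - sand - clay
Step 3: silt = 100 - 29 - 24
Step 4: silt = 47%

47


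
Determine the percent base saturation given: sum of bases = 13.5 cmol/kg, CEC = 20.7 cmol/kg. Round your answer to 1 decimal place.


Step 1: BS = 100 * (sum of bases) / CEC
Step 2: BS = 100 * 13.5 / 20.7
Step 3: BS = 65.2%

65.2


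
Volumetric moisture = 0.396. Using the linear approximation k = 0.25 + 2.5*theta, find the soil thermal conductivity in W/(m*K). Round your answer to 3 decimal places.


Step 1: k = 0.25 + 2.5 * theta
Step 2: k = 0.25 + 2.5 * 0.396
Step 3: k = 0.25 + 0.99
Step 4: k = 1.24 W/(m*K)

1.24


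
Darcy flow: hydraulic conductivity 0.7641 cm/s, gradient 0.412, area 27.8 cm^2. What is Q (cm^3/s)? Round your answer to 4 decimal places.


Step 1: Apply Darcy's law: Q = K * i * A
Step 2: Q = 0.7641 * 0.412 * 27.8
Step 3: Q = 8.7517 cm^3/s

8.7517


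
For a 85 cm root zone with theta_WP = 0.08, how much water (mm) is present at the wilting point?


Step 1: Water (mm) = theta_WP * depth * 10
Step 2: Water = 0.08 * 85 * 10
Step 3: Water = 68.0 mm

68.0


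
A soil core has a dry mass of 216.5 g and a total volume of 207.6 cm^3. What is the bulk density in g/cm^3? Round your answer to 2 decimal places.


Step 1: Identify the formula: BD = dry mass / volume
Step 2: Substitute values: BD = 216.5 / 207.6
Step 3: BD = 1.04 g/cm^3

1.04


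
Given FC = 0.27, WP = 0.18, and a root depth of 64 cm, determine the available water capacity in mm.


Step 1: Available water = (FC - WP) * depth * 10
Step 2: AW = (0.27 - 0.18) * 64 * 10
Step 3: AW = 0.09 * 64 * 10
Step 4: AW = 57.6 mm

57.6


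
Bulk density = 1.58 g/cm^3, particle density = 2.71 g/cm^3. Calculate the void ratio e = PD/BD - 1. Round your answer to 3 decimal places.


Step 1: e = PD / BD - 1
Step 2: e = 2.71 / 1.58 - 1
Step 3: e = 1.71519 - 1
Step 4: e = 0.715

0.715


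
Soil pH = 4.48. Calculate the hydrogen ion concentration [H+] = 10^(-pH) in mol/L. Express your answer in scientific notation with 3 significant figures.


Step 1: [H+] = 10^(-pH)
Step 2: [H+] = 10^(-4.48)
Step 3: [H+] = 3.31e-05 mol/L

3.31e-05


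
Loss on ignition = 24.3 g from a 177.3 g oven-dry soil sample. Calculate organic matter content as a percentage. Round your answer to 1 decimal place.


Step 1: OM% = 100 * LOI / sample mass
Step 2: OM = 100 * 24.3 / 177.3
Step 3: OM = 13.7%

13.7


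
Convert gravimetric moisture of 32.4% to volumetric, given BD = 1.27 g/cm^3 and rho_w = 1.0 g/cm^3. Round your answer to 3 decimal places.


Step 1: theta = (w / 100) * BD / rho_w
Step 2: theta = (32.4 / 100) * 1.27 / 1.0
Step 3: theta = 0.324 * 1.27
Step 4: theta = 0.411

0.411


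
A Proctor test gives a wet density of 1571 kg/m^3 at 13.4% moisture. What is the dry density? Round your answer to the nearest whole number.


Step 1: Dry density = wet density / (1 + w/100)
Step 2: Dry density = 1571 / (1 + 13.4/100)
Step 3: Dry density = 1571 / 1.134
Step 4: Dry density = 1385 kg/m^3

1385


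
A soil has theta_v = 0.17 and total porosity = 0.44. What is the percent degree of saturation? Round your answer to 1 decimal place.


Step 1: S = 100 * theta_v / n
Step 2: S = 100 * 0.17 / 0.44
Step 3: S = 38.6%

38.6


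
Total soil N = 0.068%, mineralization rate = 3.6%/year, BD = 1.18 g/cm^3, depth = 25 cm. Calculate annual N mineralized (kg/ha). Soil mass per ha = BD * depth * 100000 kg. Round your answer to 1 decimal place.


Step 1: Soil mass per ha = BD * depth * 100000 = 1.18 * 25 * 100000 = 2950000 kg
Step 2: Total N pool = soil mass * N%/100 = 2950000 * 0.068/100 = 2006.0 kg/ha
Step 3: N mineralized = N pool * rate%/100 = 2006.0 * 3.6/100 = 72.2 kg/ha/yr

72.2


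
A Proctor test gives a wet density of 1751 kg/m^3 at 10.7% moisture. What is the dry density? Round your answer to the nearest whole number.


Step 1: Dry density = wet density / (1 + w/100)
Step 2: Dry density = 1751 / (1 + 10.7/100)
Step 3: Dry density = 1751 / 1.107
Step 4: Dry density = 1582 kg/m^3

1582


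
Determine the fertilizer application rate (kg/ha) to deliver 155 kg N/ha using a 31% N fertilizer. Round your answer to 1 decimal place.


Step 1: Fertilizer rate = target N / (N content / 100)
Step 2: Rate = 155 / (31 / 100)
Step 3: Rate = 155 / 0.31
Step 4: Rate = 500.0 kg/ha

500.0


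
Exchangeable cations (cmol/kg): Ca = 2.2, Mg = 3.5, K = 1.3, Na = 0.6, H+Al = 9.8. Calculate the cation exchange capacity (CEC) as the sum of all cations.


Step 1: CEC = Ca + Mg + K + Na + (H+Al)
Step 2: CEC = 2.2 + 3.5 + 1.3 + 0.6 + 9.8
Step 3: CEC = 17.4 cmol/kg

17.4


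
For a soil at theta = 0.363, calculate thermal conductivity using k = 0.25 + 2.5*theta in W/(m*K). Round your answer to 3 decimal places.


Step 1: k = 0.25 + 2.5 * theta
Step 2: k = 0.25 + 2.5 * 0.363
Step 3: k = 0.25 + 0.908
Step 4: k = 1.158 W/(m*K)

1.158
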